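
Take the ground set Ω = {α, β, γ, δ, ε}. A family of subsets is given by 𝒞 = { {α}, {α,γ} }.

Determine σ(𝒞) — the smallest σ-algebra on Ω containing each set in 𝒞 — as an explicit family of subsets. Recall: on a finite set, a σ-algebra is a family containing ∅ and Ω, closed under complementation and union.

σ(𝒞) (8 sets): { {}, {α}, {γ}, {α,γ}, {β,δ,ε}, {α,β,δ,ε}, {β,γ,δ,ε}, Ω }

Trace:
Start: 𝒞 ∪ {∅, Ω} = { {}, {α}, {α,γ}, Ω }.
Iteration 1: +2 →
  {β,δ,ε}  = {α,γ}ᶜ
  {β,γ,δ,ε}  = {α}ᶜ
  — 6 sets.
Iteration 2 (1 new):
  {α,β,δ,ε}  = {β,δ,ε} ∪ {α}
  — 7 sets.
Iteration 3 (1 new):
  {γ}  = {α,β,δ,ε}ᶜ
  — 8 sets.
Iteration 4: already closed under ᶜ and ∪.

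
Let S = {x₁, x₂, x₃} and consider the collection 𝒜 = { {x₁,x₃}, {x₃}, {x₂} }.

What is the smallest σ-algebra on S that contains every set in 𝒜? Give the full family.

σ(𝒜) (8 sets): { ∅, {x₁}, {x₂}, {x₃}, {x₁,x₂}, {x₁,x₃}, {x₂,x₃}, S }

Derivation:
Start: 𝒜 ∪ {∅, S} = { ∅, {x₂}, {x₃}, {x₁,x₃}, S }.
Round 1: +2 →
  {x₁,x₂}  = complement {x₃}
  {x₂,x₃}  = {x₃} ∪ {x₂}
  |family| = 7
Round 2 (1 new):
  {x₁}  = complement {x₂,x₃}
  |family| = 8
Round 3 adds nothing — fixpoint reached.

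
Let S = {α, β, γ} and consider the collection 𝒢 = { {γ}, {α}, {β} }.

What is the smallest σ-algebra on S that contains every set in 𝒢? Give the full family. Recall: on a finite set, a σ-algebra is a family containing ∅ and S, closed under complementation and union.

|σ(𝒢)| = 8.  σ(𝒢) = { ∅, {α}, {β}, {γ}, {α,β}, {α,γ}, {β,γ}, S }

Derivation:
Begin from { ∅, {α}, {β}, {γ}, S } (that is, 𝒢 plus ∅ and S).
Iteration 1 adds 3:
  {α,β}  = S∖{γ}
  {α,γ}  = S∖{β}
  {β,γ}  = S∖{α}
  — 8 sets.
Iteration 2 adds nothing — fixpoint reached.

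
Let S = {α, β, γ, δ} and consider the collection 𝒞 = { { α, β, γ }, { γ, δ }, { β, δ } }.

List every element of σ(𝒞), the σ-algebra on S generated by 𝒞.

σ(𝒞) = { {}, { α }, { β }, { γ }, { δ }, { α, β }, { α, γ }, { α, δ }, { β, γ }, { β, δ }, { γ, δ }, { α, β, γ }, { α, β, δ }, { α, γ, δ }, { β, γ, δ }, S }

Derivation:
Seed the family with 𝒞 together with ∅ and S: { {}, { β, δ }, { γ, δ }, { α, β, γ }, S }.
Step 1. New:
  { δ }  = S∖{ α, β, γ }
  { α, β }  = S∖{ γ, δ }
  { α, γ }  = S∖{ β, δ }
  { β, γ, δ }  = { γ, δ } ∪ { β, δ }
Step 2: +3 →
  { α }  = S∖{ β, γ, δ }
  { α, β, δ }  = { α, β } ∪ { δ }
  { α, γ, δ }  = { γ, δ } ∪ { α, γ }
Step 3 (3 new):
  { β }  = S∖{ α, γ, δ }
  { γ }  = S∖{ α, β, δ }
  { α, δ }  = { δ } ∪ { α }
Step 4 (1 new):
  { β, γ }  = S∖{ α, δ }
Step 5: stable.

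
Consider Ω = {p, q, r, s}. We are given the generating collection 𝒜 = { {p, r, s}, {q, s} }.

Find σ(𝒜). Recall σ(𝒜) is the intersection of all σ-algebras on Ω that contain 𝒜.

Seed the family with 𝒜 together with ∅ and Ω: { {}, {q, s}, {p, r, s}, Ω }.
Round 1 (2 new):
  {q}  = {p, r, s}ᶜ
  {p, r}  = {q, s}ᶜ
  |family| = 6
Round 2: 1 new —
  {p, q, r}  = {p, r} ∪ {q}
  |family| = 7
Round 3: +1 →
  {s}  = {p, q, r}ᶜ
  |family| = 8
Round 4: already closed under ᶜ and ∪.

Therefore σ(𝒜) = { {}, {q}, {s}, {p, r}, {q, s}, {p, q, r}, {p, r, s}, Ω } (|σ(𝒜)| = 8).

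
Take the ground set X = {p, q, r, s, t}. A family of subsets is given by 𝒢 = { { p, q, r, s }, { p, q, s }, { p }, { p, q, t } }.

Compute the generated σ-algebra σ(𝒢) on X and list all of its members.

σ(𝒢) = { {  }, { p }, { q }, { r }, { s }, { t }, { p, q }, { p, r }, { p, s }, { p, t }, { q, r }, { q, s }, { q, t }, { r, s }, { r, t }, { s, t }, { p, q, r }, { p, q, s }, { p, q, t }, { p, r, s }, { p, r, t }, { p, s, t }, { q, r, s }, { q, r, t }, { q, s, t }, { r, s, t }, { p, q, r, s }, { p, q, r, t }, { p, q, s, t }, { p, r, s, t }, { q, r, s, t }, X }

Check:
Take S₀ = 𝒢 ∪ {∅, X} = { {  }, { p }, { p, q, s }, { p, q, t }, { p, q, r, s }, X }.
Round 1. New:
  { t }  = { p, q, r, s }ᶜ
  { r, s }  = { p, q, t }ᶜ
  { r, t }  = { p, q, s }ᶜ
  { p, q, s, t }  = { p, q, t } ∪ { p, q, s }
  { q, r, s, t }  = { p }ᶜ
  [11 total]
Round 2: +6 →
  { r }  = { p, q, s, t }ᶜ
  { p, t }  = { t } ∪ { p }
  { p, r, s }  = { r, s } ∪ { p }
  { p, r, t }  = { r, t } ∪ { p }
  { r, s, t }  = { r, s } ∪ { t }
  { p, q, r, t }  = { p, q, t } ∪ { r, t }
  [17 total]
Round 3 (7 new):
  { s }  = { p, q, r, t }ᶜ
  { p, q }  = { r, s, t }ᶜ
  { p, r }  = { r } ∪ { p }
  { q, s }  = { p, r, t }ᶜ
  { q, t }  = { p, r, s }ᶜ
  { q, r, s }  = { p, t }ᶜ
  { p, r, s, t }  = { r, s, t } ∪ { p, r, s }
  [24 total]
Round 4: +7 →
  { q }  = { p, r, s, t }ᶜ
  { p, s }  = { s } ∪ { p }
  { s, t }  = { t } ∪ { s }
  { p, q, r }  = { p, q } ∪ { r }
  { p, s, t }  = { p, t } ∪ { s }
  { q, r, t }  = { q, t } ∪ { r }
  { q, s, t }  = { p, r }ᶜ
  [31 total]
Round 5: +1 →
  { q, r }  = { p, s, t }ᶜ
  [32 total]
After Round 6 the family is unchanged; done.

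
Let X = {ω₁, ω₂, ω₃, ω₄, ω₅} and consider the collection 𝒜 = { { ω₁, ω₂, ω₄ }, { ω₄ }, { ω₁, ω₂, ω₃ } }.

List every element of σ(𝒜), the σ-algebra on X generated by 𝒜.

Start: 𝒜 ∪ {∅, X} = { ∅, { ω₄ }, { ω₁, ω₂, ω₃ }, { ω₁, ω₂, ω₄ }, X }.
Round 1. New:
  { ω₃, ω₅ }  = { ω₁, ω₂, ω₄ }ᶜ
  { ω₄, ω₅ }  = { ω₁, ω₂, ω₃ }ᶜ
  { ω₁, ω₂, ω₃, ω₄ }  = { ω₁, ω₂, ω₃ } ∪ { ω₄ }
  { ω₁, ω₂, ω₃, ω₅ }  = { ω₄ }ᶜ
  — 9 sets.
Round 2: 3 new —
  { ω₅ }  = { ω₁, ω₂, ω₃, ω₄ }ᶜ
  { ω₃, ω₄, ω₅ }  = { ω₄, ω₅ } ∪ { ω₃, ω₅ }
  { ω₁, ω₂, ω₄, ω₅ }  = { ω₁, ω₂, ω₄ } ∪ { ω₄, ω₅ }
  — 12 sets.
Round 3: +2 →
  { ω₃ }  = { ω₁, ω₂, ω₄, ω₅ }ᶜ
  { ω₁, ω₂ }  = { ω₃, ω₄, ω₅ }ᶜ
  — 14 sets.
Round 4: +2 →
  { ω₃, ω₄ }  = { ω₃ } ∪ { ω₄ }
  { ω₁, ω₂, ω₅ }  = { ω₁, ω₂ } ∪ { ω₅ }
  — 16 sets.
Round 5: stable.

Therefore σ(𝒜) = { ∅, { ω₃ }, { ω₄ }, { ω₅ }, { ω₁, ω₂ }, { ω₃, ω₄ }, { ω₃, ω₅ }, { ω₄, ω₅ }, { ω₁, ω₂, ω₃ }, { ω₁, ω₂, ω₄ }, { ω₁, ω₂, ω₅ }, { ω₃, ω₄, ω₅ }, { ω₁, ω₂, ω₃, ω₄ }, { ω₁, ω₂, ω₃, ω₅ }, { ω₁, ω₂, ω₄, ω₅ }, X } (|σ(𝒜)| = 16).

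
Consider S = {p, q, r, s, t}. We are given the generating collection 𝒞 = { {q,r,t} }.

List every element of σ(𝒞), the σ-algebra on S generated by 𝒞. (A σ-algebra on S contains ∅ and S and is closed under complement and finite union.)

σ(𝒞) = { ∅, {p,s}, {q,r,t}, S }

Check:
Begin from { ∅, {q,r,t}, S } (that is, 𝒞 plus ∅ and S).
Step 1: 1 new —
  {p,s}  = S∖{q,r,t}
  — 4 sets.
Step 2: closed — nothing new.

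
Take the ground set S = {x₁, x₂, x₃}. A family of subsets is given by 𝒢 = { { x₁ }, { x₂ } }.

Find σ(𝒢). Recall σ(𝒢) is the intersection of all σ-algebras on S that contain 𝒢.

σ(𝒢) = { {  }, { x₁ }, { x₂ }, { x₃ }, { x₁, x₂ }, { x₁, x₃ }, { x₂, x₃ }, S }

Check:
Take S₀ = 𝒢 ∪ {∅, S} = { {  }, { x₁ }, { x₂ }, S }.
Pass 1. New:
  { x₁, x₂ }  = { x₁ } ∪ { x₂ }
  { x₁, x₃ }  = ᶜ of { x₂ }
  { x₂, x₃ }  = ᶜ of { x₁ }
  |family| = 7
Pass 2: 1 new —
  { x₃ }  = ᶜ of { x₁, x₂ }
  |family| = 8
Pass 3: no new sets; the family is a σ-algebra.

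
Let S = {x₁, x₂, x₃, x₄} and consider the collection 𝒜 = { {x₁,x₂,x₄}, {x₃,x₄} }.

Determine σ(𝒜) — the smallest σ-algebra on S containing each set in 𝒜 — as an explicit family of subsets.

Answer: σ(𝒜) = { {}, {x₃}, {x₄}, {x₁,x₂}, {x₃,x₄}, {x₁,x₂,x₃}, {x₁,x₂,x₄}, S }

Derivation:
Seed the family with 𝒜 together with ∅ and S: { {}, {x₃,x₄}, {x₁,x₂,x₄}, S }.
Iteration 1: 2 new —
  {x₃}  = ᶜ of {x₁,x₂,x₄}
  {x₁,x₂}  = ᶜ of {x₃,x₄}
  |family| = 6
Iteration 2: 1 new —
  {x₁,x₂,x₃}  = {x₃} ∪ {x₁,x₂}
  |family| = 7
Iteration 3. New:
  {x₄}  = ᶜ of {x₁,x₂,x₃}
  |family| = 8
After Iteration 4 the family is unchanged; done.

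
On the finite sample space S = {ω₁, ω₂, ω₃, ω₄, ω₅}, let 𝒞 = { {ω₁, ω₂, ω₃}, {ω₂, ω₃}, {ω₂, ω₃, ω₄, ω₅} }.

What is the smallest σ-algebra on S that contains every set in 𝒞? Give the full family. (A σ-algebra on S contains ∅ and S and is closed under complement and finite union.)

Initial family (5 sets): { {}, {ω₂, ω₃}, {ω₁, ω₂, ω₃}, {ω₂, ω₃, ω₄, ω₅}, S }.
Pass 1 (3 new):
  {ω₁}  = complement {ω₂, ω₃, ω₄, ω₅}
  {ω₄, ω₅}  = complement {ω₁, ω₂, ω₃}
  {ω₁, ω₄, ω₅}  = complement {ω₂, ω₃}
  — 8 sets.
After Pass 2 the family is unchanged; done.

|σ(𝒞)| = 8.  σ(𝒞) = { {}, {ω₁}, {ω₂, ω₃}, {ω₄, ω₅}, {ω₁, ω₂, ω₃}, {ω₁, ω₄, ω₅}, {ω₂, ω₃, ω₄, ω₅}, S }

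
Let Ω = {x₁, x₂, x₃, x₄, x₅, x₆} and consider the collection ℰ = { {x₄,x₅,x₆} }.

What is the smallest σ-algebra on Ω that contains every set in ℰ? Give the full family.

Initial family (3 sets): { ∅, {x₄,x₅,x₆}, Ω }.
Round 1. New:
  {x₁,x₂,x₃}  = Ω∖{x₄,x₅,x₆}
  |family| = 4
Round 2: stable.

Therefore σ(ℰ) = { ∅, {x₁,x₂,x₃}, {x₄,x₅,x₆}, Ω } (|σ(ℰ)| = 4).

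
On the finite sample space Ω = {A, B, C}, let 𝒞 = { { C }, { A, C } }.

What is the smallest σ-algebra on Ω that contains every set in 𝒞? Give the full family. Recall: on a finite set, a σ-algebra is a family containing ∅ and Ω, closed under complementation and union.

Take S₀ = 𝒞 ∪ {∅, Ω} = { ∅, { C }, { A, C }, Ω }.
Step 1: +2 →
  { B }  = { A, C }ᶜ
  { A, B }  = { C }ᶜ
Step 2 adds 1:
  { B, C }  = { C } ∪ { B }
Step 3. New:
  { A }  = { B, C }ᶜ
After Step 4 the family is unchanged; done.

σ(𝒞) = { ∅, { A }, { B }, { C }, { A, B }, { A, C }, { B, C }, Ω }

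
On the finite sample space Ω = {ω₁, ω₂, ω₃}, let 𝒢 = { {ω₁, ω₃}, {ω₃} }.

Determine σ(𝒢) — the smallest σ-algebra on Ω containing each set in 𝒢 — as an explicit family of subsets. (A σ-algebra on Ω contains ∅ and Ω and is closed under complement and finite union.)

Answer: σ(𝒢) = { ∅, {ω₁}, {ω₂}, {ω₃}, {ω₁, ω₂}, {ω₁, ω₃}, {ω₂, ω₃}, Ω }

Check:
Take S₀ = 𝒢 ∪ {∅, Ω} = { ∅, {ω₃}, {ω₁, ω₃}, Ω }.
Round 1. New:
  {ω₂}  = ᶜ of {ω₁, ω₃}
  {ω₁, ω₂}  = ᶜ of {ω₃}
  — 6 sets.
Round 2 adds 1:
  {ω₂, ω₃}  = {ω₃} ∪ {ω₂}
  — 7 sets.
Round 3. New:
  {ω₁}  = ᶜ of {ω₂, ω₃}
  — 8 sets.
Round 4: closed — nothing new.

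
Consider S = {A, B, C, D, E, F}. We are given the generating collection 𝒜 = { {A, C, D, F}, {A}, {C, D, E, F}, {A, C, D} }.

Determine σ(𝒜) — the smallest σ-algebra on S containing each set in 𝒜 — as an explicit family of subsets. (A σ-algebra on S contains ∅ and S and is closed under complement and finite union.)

Begin from { {}, {A}, {A, C, D}, {A, C, D, F}, {C, D, E, F}, S } (that is, 𝒜 plus ∅ and S).
Step 1: +5 →
  {A, B}  = S∖{C, D, E, F}
  {B, E}  = S∖{A, C, D, F}
  {B, E, F}  = S∖{A, C, D}
  {A, C, D, E, F}  = {A, C, D} ∪ {C, D, E, F}
  {B, C, D, E, F}  = S∖{A}
  — 11 sets.
Step 2 (6 new):
  {B}  = S∖{A, C, D, E, F}
  {A, B, E}  = {B, E} ∪ {A, B}
  {A, B, C, D}  = {A, B} ∪ {A, C, D}
  {A, B, E, F}  = {A, B} ∪ {B, E, F}
  {A, B, C, D, E}  = {B, E} ∪ {A, C, D}
  {A, B, C, D, F}  = {A, B} ∪ {A, C, D, F}
  — 17 sets.
Step 3 adds 5:
  {E}  = S∖{A, B, C, D, F}
  {F}  = S∖{A, B, C, D, E}
  {C, D}  = S∖{A, B, E, F}
  {E, F}  = S∖{A, B, C, D}
  {C, D, F}  = S∖{A, B, E}
  — 22 sets.
Step 4 (10 new):
  {A, E}  = {E} ∪ {A}
  {A, F}  = {F} ∪ {A}
  {B, F}  = {B} ∪ {F}
  {A, B, F}  = {A, B} ∪ {F}
  {A, E, F}  = {E, F} ∪ {A}
  {B, C, D}  = {C, D} ∪ {B}
  {C, D, E}  = {C, D} ∪ {E}
  {A, C, D, E}  = {E} ∪ {A, C, D}
  {B, C, D, E}  = {B, E} ∪ {C, D}
  {B, C, D, F}  = {B} ∪ {C, D, F}
  — 32 sets.
Step 5 adds nothing — fixpoint reached.

Hence σ(𝒜) has 32 members: { {}, {A}, {B}, {E}, {F}, {A, B}, {A, E}, {A, F}, {B, E}, {B, F}, {C, D}, {E, F}, {A, B, E}, {A, B, F}, {A, C, D}, {A, E, F}, {B, C, D}, {B, E, F}, {C, D, E}, {C, D, F}, {A, B, C, D}, {A, B, E, F}, {A, C, D, E}, {A, C, D, F}, {B, C, D, E}, {B, C, D, F}, {C, D, E, F}, {A, B, C, D, E}, {A, B, C, D, F}, {A, C, D, E, F}, {B, C, D, E, F}, S }.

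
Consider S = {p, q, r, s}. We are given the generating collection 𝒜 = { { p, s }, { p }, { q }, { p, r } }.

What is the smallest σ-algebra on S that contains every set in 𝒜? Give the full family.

Begin from { {}, { p }, { q }, { p, r }, { p, s }, S } (that is, 𝒜 plus ∅ and S).
Step 1 adds 7:
  { p, q }  = { q } ∪ { p }
  { q, r }  = { p, s }ᶜ
  { q, s }  = { p, r }ᶜ
  { p, q, r }  = { p, r } ∪ { q }
  { p, q, s }  = { p, s } ∪ { q }
  { p, r, s }  = { q }ᶜ
  { q, r, s }  = { p }ᶜ
  [13 total]
Step 2: +3 →
  { r }  = { p, q, s }ᶜ
  { s }  = { p, q, r }ᶜ
  { r, s }  = { p, q }ᶜ
  [16 total]
After Step 3 the family is unchanged; done.

Hence σ(𝒜) has 16 members: { {}, { p }, { q }, { r }, { s }, { p, q }, { p, r }, { p, s }, { q, r }, { q, s }, { r, s }, { p, q, r }, { p, q, s }, { p, r, s }, { q, r, s }, S }.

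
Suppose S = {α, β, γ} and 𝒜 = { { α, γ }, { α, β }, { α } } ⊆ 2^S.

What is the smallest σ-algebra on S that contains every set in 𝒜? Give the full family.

Start: 𝒜 ∪ {∅, S} = { ∅, { α }, { α, β }, { α, γ }, S }.
Round 1: +3 →
  { β }  = ᶜ of { α, γ }
  { γ }  = ᶜ of { α, β }
  { β, γ }  = ᶜ of { α }
  [8 total]
Round 2 adds nothing — fixpoint reached.

Hence σ(𝒜) has 8 members: { ∅, { α }, { β }, { γ }, { α, β }, { α, γ }, { β, γ }, S }.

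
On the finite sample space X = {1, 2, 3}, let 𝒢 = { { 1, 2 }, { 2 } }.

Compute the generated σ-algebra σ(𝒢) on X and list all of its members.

|σ(𝒢)| = 8.  σ(𝒢) = { ∅, { 1 }, { 2 }, { 3 }, { 1, 2 }, { 1, 3 }, { 2, 3 }, X }

Derivation:
Start: 𝒢 ∪ {∅, X} = { ∅, { 2 }, { 1, 2 }, X }.
Round 1. New:
  { 3 }  = X∖{ 1, 2 }
  { 1, 3 }  = X∖{ 2 }
  — 6 sets.
Round 2: 1 new —
  { 2, 3 }  = { 3 } ∪ { 2 }
  — 7 sets.
Round 3: +1 →
  { 1 }  = X∖{ 2, 3 }
  — 8 sets.
Round 4: no new sets; the family is a σ-algebra.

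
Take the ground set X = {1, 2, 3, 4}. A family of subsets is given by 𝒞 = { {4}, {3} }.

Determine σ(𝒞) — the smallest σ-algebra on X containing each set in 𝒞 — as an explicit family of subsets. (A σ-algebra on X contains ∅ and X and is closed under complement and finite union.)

Seed the family with 𝒞 together with ∅ and X: { {}, {3}, {4}, X }.
Step 1 (3 new):
  {3, 4}  = {3} ∪ {4}
  {1, 2, 3}  = complement {4}
  {1, 2, 4}  = complement {3}
Step 2. New:
  {1, 2}  = complement {3, 4}
Step 3: closed — nothing new.

Hence σ(𝒞) has 8 members: { {}, {3}, {4}, {1, 2}, {3, 4}, {1, 2, 3}, {1, 2, 4}, X }.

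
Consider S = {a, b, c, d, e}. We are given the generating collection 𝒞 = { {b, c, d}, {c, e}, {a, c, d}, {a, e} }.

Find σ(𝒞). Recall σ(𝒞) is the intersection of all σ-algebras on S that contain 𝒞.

σ(𝒞) (32 sets): { ∅, {a}, {b}, {c}, {d}, {e}, {a, b}, {a, c}, {a, d}, {a, e}, {b, c}, {b, d}, {b, e}, {c, d}, {c, e}, {d, e}, {a, b, c}, {a, b, d}, {a, b, e}, {a, c, d}, {a, c, e}, {a, d, e}, {b, c, d}, {b, c, e}, {b, d, e}, {c, d, e}, {a, b, c, d}, {a, b, c, e}, {a, b, d, e}, {a, c, d, e}, {b, c, d, e}, S }

Trace:
Initial family (6 sets): { ∅, {a, e}, {c, e}, {a, c, d}, {b, c, d}, S }.
Iteration 1. New:
  {b, e}  = complement {a, c, d}
  {a, b, d}  = complement {c, e}
  {a, c, e}  = {a, e} ∪ {c, e}
  {a, b, c, d}  = {a, c, d} ∪ {b, c, d}
  {a, c, d, e}  = {a, c, d} ∪ {a, e}
  {b, c, d, e}  = {b, c, d} ∪ {c, e}
  — 12 sets.
Iteration 2: +8 →
  {a}  = complement {b, c, d, e}
  {b}  = complement {a, c, d, e}
  {e}  = complement {a, b, c, d}
  {b, d}  = complement {a, c, e}
  {a, b, e}  = {b, e} ∪ {a, e}
  {b, c, e}  = {b, e} ∪ {c, e}
  {a, b, c, e}  = {b, e} ∪ {a, c, e}
  {a, b, d, e}  = {b, e} ∪ {a, b, d}
  — 20 sets.
Iteration 3 (6 new):
  {c}  = complement {a, b, d, e}
  {d}  = complement {a, b, c, e}
  {a, b}  = {b} ∪ {a}
  {a, d}  = complement {b, c, e}
  {c, d}  = complement {a, b, e}
  {b, d, e}  = {b, e} ∪ {b, d}
  — 26 sets.
Iteration 4 adds 6:
  {a, c}  = complement {b, d, e}
  {b, c}  = {b} ∪ {c}
  {d, e}  = {e} ∪ {d}
  {a, b, c}  = {a, b} ∪ {c}
  {a, d, e}  = {e} ∪ {a, d}
  {c, d, e}  = complement {a, b}
  — 32 sets.
Iteration 5: stable.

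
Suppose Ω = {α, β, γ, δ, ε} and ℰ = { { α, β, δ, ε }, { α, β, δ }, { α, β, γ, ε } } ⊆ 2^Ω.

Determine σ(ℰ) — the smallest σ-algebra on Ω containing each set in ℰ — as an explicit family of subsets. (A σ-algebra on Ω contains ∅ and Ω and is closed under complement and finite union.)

σ(ℰ) = { {}, { γ }, { δ }, { ε }, { α, β }, { γ, δ }, { γ, ε }, { δ, ε }, { α, β, γ }, { α, β, δ }, { α, β, ε }, { γ, δ, ε }, { α, β, γ, δ }, { α, β, γ, ε }, { α, β, δ, ε }, Ω }

Derivation:
Initial family (5 sets): { {}, { α, β, δ }, { α, β, γ, ε }, { α, β, δ, ε }, Ω }.
Iteration 1 adds 3:
  { γ }  = ᶜ of { α, β, δ, ε }
  { δ }  = ᶜ of { α, β, γ, ε }
  { γ, ε }  = ᶜ of { α, β, δ }
  (now 8)
Iteration 2. New:
  { γ, δ }  = { δ } ∪ { γ }
  { γ, δ, ε }  = { δ } ∪ { γ, ε }
  { α, β, γ, δ }  = { γ } ∪ { α, β, δ }
  (now 11)
Iteration 3 (3 new):
  { ε }  = ᶜ of { α, β, γ, δ }
  { α, β }  = ᶜ of { γ, δ, ε }
  { α, β, ε }  = ᶜ of { γ, δ }
  (now 14)
Iteration 4. New:
  { δ, ε }  = { δ } ∪ { ε }
  { α, β, γ }  = { γ } ∪ { α, β }
  (now 16)
Iteration 5: no new sets; the family is a σ-algebra.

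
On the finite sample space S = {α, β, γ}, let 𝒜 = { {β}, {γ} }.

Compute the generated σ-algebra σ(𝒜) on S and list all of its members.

|σ(𝒜)| = 8.  σ(𝒜) = { {}, {α}, {β}, {γ}, {α,β}, {α,γ}, {β,γ}, S }

Check:
Seed the family with 𝒜 together with ∅ and S: { {}, {β}, {γ}, S }.
Iteration 1 adds 3:
  {α,β}  = {γ}ᶜ
  {α,γ}  = {β}ᶜ
  {β,γ}  = {γ} ∪ {β}
  |family| = 7
Iteration 2. New:
  {α}  = {β,γ}ᶜ
  |family| = 8
After Iteration 3 the family is unchanged; done.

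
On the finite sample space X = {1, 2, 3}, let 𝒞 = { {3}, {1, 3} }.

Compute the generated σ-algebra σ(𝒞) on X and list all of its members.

|σ(𝒞)| = 8.  σ(𝒞) = { ∅, {1}, {2}, {3}, {1, 2}, {1, 3}, {2, 3}, X }

Trace:
Initial family (4 sets): { ∅, {3}, {1, 3}, X }.
Iteration 1: 2 new —
  {2}  = ᶜ of {1, 3}
  {1, 2}  = ᶜ of {3}
  — 6 sets.
Iteration 2: 1 new —
  {2, 3}  = {3} ∪ {2}
  — 7 sets.
Iteration 3: +1 →
  {1}  = ᶜ of {2, 3}
  — 8 sets.
Iteration 4: closed — nothing new.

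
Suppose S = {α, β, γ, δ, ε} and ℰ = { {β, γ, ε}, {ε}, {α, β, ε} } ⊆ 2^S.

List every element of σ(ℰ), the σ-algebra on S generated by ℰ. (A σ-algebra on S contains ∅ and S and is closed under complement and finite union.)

Initial family (5 sets): { {}, {ε}, {α, β, ε}, {β, γ, ε}, S }.
Pass 1. New:
  {α, δ}  = S∖{β, γ, ε}
  {γ, δ}  = S∖{α, β, ε}
  {α, β, γ, δ}  = S∖{ε}
  {α, β, γ, ε}  = {α, β, ε} ∪ {β, γ, ε}
  |family| = 9
Pass 2: 6 new —
  {δ}  = S∖{α, β, γ, ε}
  {α, γ, δ}  = {γ, δ} ∪ {α, δ}
  {α, δ, ε}  = {ε} ∪ {α, δ}
  {γ, δ, ε}  = {γ, δ} ∪ {ε}
  {α, β, δ, ε}  = {α, β, ε} ∪ {α, δ}
  {β, γ, δ, ε}  = {γ, δ} ∪ {β, γ, ε}
  |family| = 15
Pass 3: 7 new —
  {α}  = S∖{β, γ, δ, ε}
  {γ}  = S∖{α, β, δ, ε}
  {α, β}  = S∖{γ, δ, ε}
  {β, γ}  = S∖{α, δ, ε}
  {β, ε}  = S∖{α, γ, δ}
  {δ, ε}  = {δ} ∪ {ε}
  {α, γ, δ, ε}  = {α, δ, ε} ∪ {γ, δ, ε}
  |family| = 22
Pass 4. New:
  {β}  = S∖{α, γ, δ, ε}
  {α, γ}  = {γ} ∪ {α}
  {α, ε}  = {ε} ∪ {α}
  {γ, ε}  = {ε} ∪ {γ}
  {α, β, γ}  = S∖{δ, ε}
  {α, β, δ}  = {α, δ} ∪ {α, β}
  {β, γ, δ}  = {γ, δ} ∪ {β, γ}
  {β, δ, ε}  = {β, ε} ∪ {δ, ε}
  |family| = 30
Pass 5: +2 →
  {β, δ}  = {β} ∪ {δ}
  {α, γ, ε}  = {ε} ∪ {α, γ}
  |family| = 32
Pass 6 adds nothing — fixpoint reached.

σ(ℰ) = { {}, {α}, {β}, {γ}, {δ}, {ε}, {α, β}, {α, γ}, {α, δ}, {α, ε}, {β, γ}, {β, δ}, {β, ε}, {γ, δ}, {γ, ε}, {δ, ε}, {α, β, γ}, {α, β, δ}, {α, β, ε}, {α, γ, δ}, {α, γ, ε}, {α, δ, ε}, {β, γ, δ}, {β, γ, ε}, {β, δ, ε}, {γ, δ, ε}, {α, β, γ, δ}, {α, β, γ, ε}, {α, β, δ, ε}, {α, γ, δ, ε}, {β, γ, δ, ε}, S }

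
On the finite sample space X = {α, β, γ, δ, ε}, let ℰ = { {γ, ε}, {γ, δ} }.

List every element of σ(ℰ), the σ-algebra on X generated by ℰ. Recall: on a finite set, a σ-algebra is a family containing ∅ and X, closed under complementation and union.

Begin from { {}, {γ, δ}, {γ, ε}, X } (that is, ℰ plus ∅ and X).
Step 1: 3 new —
  {α, β, δ}  = ᶜ of {γ, ε}
  {α, β, ε}  = ᶜ of {γ, δ}
  {γ, δ, ε}  = {γ, ε} ∪ {γ, δ}
Step 2: 4 new —
  {α, β}  = ᶜ of {γ, δ, ε}
  {α, β, γ, δ}  = {γ, δ} ∪ {α, β, δ}
  {α, β, γ, ε}  = {α, β, ε} ∪ {γ, ε}
  {α, β, δ, ε}  = {α, β, ε} ∪ {α, β, δ}
Step 3: +3 →
  {γ}  = ᶜ of {α, β, δ, ε}
  {δ}  = ᶜ of {α, β, γ, ε}
  {ε}  = ᶜ of {α, β, γ, δ}
Step 4 (2 new):
  {δ, ε}  = {δ} ∪ {ε}
  {α, β, γ}  = {γ} ∪ {α, β}
Step 5 adds nothing — fixpoint reached.

Therefore σ(ℰ) = { {}, {γ}, {δ}, {ε}, {α, β}, {γ, δ}, {γ, ε}, {δ, ε}, {α, β, γ}, {α, β, δ}, {α, β, ε}, {γ, δ, ε}, {α, β, γ, δ}, {α, β, γ, ε}, {α, β, δ, ε}, X } (|σ(ℰ)| = 16).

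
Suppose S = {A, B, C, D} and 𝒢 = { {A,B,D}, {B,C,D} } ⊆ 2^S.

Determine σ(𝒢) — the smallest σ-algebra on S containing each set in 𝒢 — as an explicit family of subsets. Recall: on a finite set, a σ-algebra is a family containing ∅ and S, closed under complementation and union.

Take S₀ = 𝒢 ∪ {∅, S} = { {}, {A,B,D}, {B,C,D}, S }.
Iteration 1 (2 new):
  {A}  = complement {B,C,D}
  {C}  = complement {A,B,D}
  (now 6)
Iteration 2 adds 1:
  {A,C}  = {C} ∪ {A}
  (now 7)
Iteration 3 adds 1:
  {B,D}  = complement {A,C}
  (now 8)
Iteration 4: no new sets; the family is a σ-algebra.

σ(𝒢) = { {}, {A}, {C}, {A,C}, {B,D}, {A,B,D}, {B,C,D}, S }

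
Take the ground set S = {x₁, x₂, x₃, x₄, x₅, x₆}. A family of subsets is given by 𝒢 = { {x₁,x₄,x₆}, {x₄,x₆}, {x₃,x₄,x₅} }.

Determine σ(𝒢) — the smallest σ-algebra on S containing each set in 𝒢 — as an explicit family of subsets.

Take S₀ = 𝒢 ∪ {∅, S} = { ∅, {x₄,x₆}, {x₁,x₄,x₆}, {x₃,x₄,x₅}, S }.
Step 1: 5 new —
  {x₁,x₂,x₆}  = complement {x₃,x₄,x₅}
  {x₂,x₃,x₅}  = complement {x₁,x₄,x₆}
  {x₁,x₂,x₃,x₅}  = complement {x₄,x₆}
  {x₃,x₄,x₅,x₆}  = {x₃,x₄,x₅} ∪ {x₄,x₆}
  {x₁,x₃,x₄,x₅,x₆}  = {x₃,x₄,x₅} ∪ {x₁,x₄,x₆}
  — 10 sets.
Step 2: +7 →
  {x₂}  = complement {x₁,x₃,x₄,x₅,x₆}
  {x₁,x₂}  = complement {x₃,x₄,x₅,x₆}
  {x₁,x₂,x₄,x₆}  = {x₁,x₄,x₆} ∪ {x₁,x₂,x₆}
  {x₂,x₃,x₄,x₅}  = {x₃,x₄,x₅} ∪ {x₂,x₃,x₅}
  {x₁,x₂,x₃,x₄,x₅}  = {x₃,x₄,x₅} ∪ {x₁,x₂,x₃,x₅}
  {x₁,x₂,x₃,x₅,x₆}  = {x₂,x₃,x₅} ∪ {x₁,x₂,x₆}
  {x₂,x₃,x₄,x₅,x₆}  = {x₃,x₄,x₅,x₆} ∪ {x₂,x₃,x₅}
  — 17 sets.
Step 3: 6 new —
  {x₁}  = complement {x₂,x₃,x₄,x₅,x₆}
  {x₄}  = complement {x₁,x₂,x₃,x₅,x₆}
  {x₆}  = complement {x₁,x₂,x₃,x₄,x₅}
  {x₁,x₆}  = complement {x₂,x₃,x₄,x₅}
  {x₃,x₅}  = complement {x₁,x₂,x₄,x₆}
  {x₂,x₄,x₆}  = {x₂} ∪ {x₄,x₆}
  — 23 sets.
Step 4: 9 new —
  {x₁,x₄}  = {x₁} ∪ {x₄}
  {x₂,x₄}  = {x₂} ∪ {x₄}
  {x₂,x₆}  = {x₂} ∪ {x₆}
  {x₁,x₂,x₄}  = {x₁,x₂} ∪ {x₄}
  {x₁,x₃,x₅}  = complement {x₂,x₄,x₆}
  {x₃,x₅,x₆}  = {x₆} ∪ {x₃,x₅}
  {x₁,x₃,x₄,x₅}  = {x₃,x₄,x₅} ∪ {x₁}
  {x₁,x₃,x₅,x₆}  = {x₁,x₆} ∪ {x₃,x₅}
  {x₂,x₃,x₅,x₆}  = {x₆} ∪ {x₂,x₃,x₅}
  — 32 sets.
Step 5: already closed under ᶜ and ∪.

Hence σ(𝒢) has 32 members: { ∅, {x₁}, {x₂}, {x₄}, {x₆}, {x₁,x₂}, {x₁,x₄}, {x₁,x₆}, {x₂,x₄}, {x₂,x₆}, {x₃,x₅}, {x₄,x₆}, {x₁,x₂,x₄}, {x₁,x₂,x₆}, {x₁,x₃,x₅}, {x₁,x₄,x₆}, {x₂,x₃,x₅}, {x₂,x₄,x₆}, {x₃,x₄,x₅}, {x₃,x₅,x₆}, {x₁,x₂,x₃,x₅}, {x₁,x₂,x₄,x₆}, {x₁,x₃,x₄,x₅}, {x₁,x₃,x₅,x₆}, {x₂,x₃,x₄,x₅}, {x₂,x₃,x₅,x₆}, {x₃,x₄,x₅,x₆}, {x₁,x₂,x₃,x₄,x₅}, {x₁,x₂,x₃,x₅,x₆}, {x₁,x₃,x₄,x₅,x₆}, {x₂,x₃,x₄,x₅,x₆}, S }.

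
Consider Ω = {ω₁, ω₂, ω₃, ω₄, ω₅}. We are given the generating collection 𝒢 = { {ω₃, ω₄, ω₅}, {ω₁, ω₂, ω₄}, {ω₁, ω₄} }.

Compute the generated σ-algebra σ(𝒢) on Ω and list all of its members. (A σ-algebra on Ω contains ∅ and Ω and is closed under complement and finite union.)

Seed the family with 𝒢 together with ∅ and Ω: { ∅, {ω₁, ω₄}, {ω₁, ω₂, ω₄}, {ω₃, ω₄, ω₅}, Ω }.
Iteration 1 adds 4:
  {ω₁, ω₂}  = complement {ω₃, ω₄, ω₅}
  {ω₃, ω₅}  = complement {ω₁, ω₂, ω₄}
  {ω₂, ω₃, ω₅}  = complement {ω₁, ω₄}
  {ω₁, ω₃, ω₄, ω₅}  = {ω₃, ω₄, ω₅} ∪ {ω₁, ω₄}
  |family| = 9
Iteration 2 (3 new):
  {ω₂}  = complement {ω₁, ω₃, ω₄, ω₅}
  {ω₁, ω₂, ω₃, ω₅}  = {ω₁, ω₂} ∪ {ω₂, ω₃, ω₅}
  {ω₂, ω₃, ω₄, ω₅}  = {ω₃, ω₄, ω₅} ∪ {ω₂, ω₃, ω₅}
  |family| = 12
Iteration 3: +2 →
  {ω₁}  = complement {ω₂, ω₃, ω₄, ω₅}
  {ω₄}  = complement {ω₁, ω₂, ω₃, ω₅}
  |family| = 14
Iteration 4: +2 →
  {ω₂, ω₄}  = {ω₄} ∪ {ω₂}
  {ω₁, ω₃, ω₅}  = {ω₃, ω₅} ∪ {ω₁}
  |family| = 16
Iteration 5: closed — nothing new.

|σ(𝒢)| = 16.  σ(𝒢) = { ∅, {ω₁}, {ω₂}, {ω₄}, {ω₁, ω₂}, {ω₁, ω₄}, {ω₂, ω₄}, {ω₃, ω₅}, {ω₁, ω₂, ω₄}, {ω₁, ω₃, ω₅}, {ω₂, ω₃, ω₅}, {ω₃, ω₄, ω₅}, {ω₁, ω₂, ω₃, ω₅}, {ω₁, ω₃, ω₄, ω₅}, {ω₂, ω₃, ω₄, ω₅}, Ω }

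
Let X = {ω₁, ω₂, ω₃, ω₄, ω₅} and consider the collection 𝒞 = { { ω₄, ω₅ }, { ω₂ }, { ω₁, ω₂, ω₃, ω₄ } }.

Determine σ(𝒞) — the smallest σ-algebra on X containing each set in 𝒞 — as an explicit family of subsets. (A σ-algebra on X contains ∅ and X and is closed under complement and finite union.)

|σ(𝒞)| = 16.  σ(𝒞) = { {}, { ω₂ }, { ω₄ }, { ω₅ }, { ω₁, ω₃ }, { ω₂, ω₄ }, { ω₂, ω₅ }, { ω₄, ω₅ }, { ω₁, ω₂, ω₃ }, { ω₁, ω₃, ω₄ }, { ω₁, ω₃, ω₅ }, { ω₂, ω₄, ω₅ }, { ω₁, ω₂, ω₃, ω₄ }, { ω₁, ω₂, ω₃, ω₅ }, { ω₁, ω₃, ω₄, ω₅ }, X }

Check:
Initial family (5 sets): { {}, { ω₂ }, { ω₄, ω₅ }, { ω₁, ω₂, ω₃, ω₄ }, X }.
Iteration 1 (4 new):
  { ω₅ }  = { ω₁, ω₂, ω₃, ω₄ }ᶜ
  { ω₁, ω₂, ω₃ }  = { ω₄, ω₅ }ᶜ
  { ω₂, ω₄, ω₅ }  = { ω₄, ω₅ } ∪ { ω₂ }
  { ω₁, ω₃, ω₄, ω₅ }  = { ω₂ }ᶜ
  — 9 sets.
Iteration 2: +3 →
  { ω₁, ω₃ }  = { ω₂, ω₄, ω₅ }ᶜ
  { ω₂, ω₅ }  = { ω₂ } ∪ { ω₅ }
  { ω₁, ω₂, ω₃, ω₅ }  = { ω₁, ω₂, ω₃ } ∪ { ω₅ }
  — 12 sets.
Iteration 3: +3 →
  { ω₄ }  = { ω₁, ω₂, ω₃, ω₅ }ᶜ
  { ω₁, ω₃, ω₄ }  = { ω₂, ω₅ }ᶜ
  { ω₁, ω₃, ω₅ }  = { ω₁, ω₃ } ∪ { ω₅ }
  — 15 sets.
Iteration 4 (1 new):
  { ω₂, ω₄ }  = { ω₁, ω₃, ω₅ }ᶜ
  — 16 sets.
After Iteration 5 the family is unchanged; done.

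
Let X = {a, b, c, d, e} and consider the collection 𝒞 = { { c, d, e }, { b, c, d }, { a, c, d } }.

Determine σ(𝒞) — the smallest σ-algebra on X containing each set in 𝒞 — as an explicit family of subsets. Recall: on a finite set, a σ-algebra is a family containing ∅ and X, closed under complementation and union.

σ(𝒞) = { {}, { a }, { b }, { e }, { a, b }, { a, e }, { b, e }, { c, d }, { a, b, e }, { a, c, d }, { b, c, d }, { c, d, e }, { a, b, c, d }, { a, c, d, e }, { b, c, d, e }, X }

Check:
Initial family (5 sets): { {}, { a, c, d }, { b, c, d }, { c, d, e }, X }.
Iteration 1. New:
  { a, b }  = { c, d, e }ᶜ
  { a, e }  = { b, c, d }ᶜ
  { b, e }  = { a, c, d }ᶜ
  { a, b, c, d }  = { a, c, d } ∪ { b, c, d }
  { a, c, d, e }  = { c, d, e } ∪ { a, c, d }
  { b, c, d, e }  = { c, d, e } ∪ { b, c, d }
Iteration 2. New:
  { a }  = { b, c, d, e }ᶜ
  { b }  = { a, c, d, e }ᶜ
  { e }  = { a, b, c, d }ᶜ
  { a, b, e }  = { b, e } ∪ { a, b }
Iteration 3 (1 new):
  { c, d }  = { a, b, e }ᶜ
Iteration 4: no new sets; the family is a σ-algebra.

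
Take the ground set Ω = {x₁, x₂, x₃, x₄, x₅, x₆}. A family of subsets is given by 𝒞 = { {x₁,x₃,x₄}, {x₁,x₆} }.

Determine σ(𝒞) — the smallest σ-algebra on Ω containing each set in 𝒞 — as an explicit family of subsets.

Initial family (4 sets): { ∅, {x₁,x₆}, {x₁,x₃,x₄}, Ω }.
Iteration 1: 3 new —
  {x₂,x₅,x₆}  = ᶜ of {x₁,x₃,x₄}
  {x₁,x₃,x₄,x₆}  = {x₁,x₃,x₄} ∪ {x₁,x₆}
  {x₂,x₃,x₄,x₅}  = ᶜ of {x₁,x₆}
  (now 7)
Iteration 2: +4 →
  {x₂,x₅}  = ᶜ of {x₁,x₃,x₄,x₆}
  {x₁,x₂,x₅,x₆}  = {x₁,x₆} ∪ {x₂,x₅,x₆}
  {x₁,x₂,x₃,x₄,x₅}  = {x₁,x₃,x₄} ∪ {x₂,x₃,x₄,x₅}
  {x₂,x₃,x₄,x₅,x₆}  = {x₂,x₅,x₆} ∪ {x₂,x₃,x₄,x₅}
  (now 11)
Iteration 3. New:
  {x₁}  = ᶜ of {x₂,x₃,x₄,x₅,x₆}
  {x₆}  = ᶜ of {x₁,x₂,x₃,x₄,x₅}
  {x₃,x₄}  = ᶜ of {x₁,x₂,x₅,x₆}
  (now 14)
Iteration 4. New:
  {x₁,x₂,x₅}  = {x₂,x₅} ∪ {x₁}
  {x₃,x₄,x₆}  = {x₃,x₄} ∪ {x₆}
  (now 16)
Iteration 5: stable.

Hence σ(𝒞) has 16 members: { ∅, {x₁}, {x₆}, {x₁,x₆}, {x₂,x₅}, {x₃,x₄}, {x₁,x₂,x₅}, {x₁,x₃,x₄}, {x₂,x₅,x₆}, {x₃,x₄,x₆}, {x₁,x₂,x₅,x₆}, {x₁,x₃,x₄,x₆}, {x₂,x₃,x₄,x₅}, {x₁,x₂,x₃,x₄,x₅}, {x₂,x₃,x₄,x₅,x₆}, Ω }.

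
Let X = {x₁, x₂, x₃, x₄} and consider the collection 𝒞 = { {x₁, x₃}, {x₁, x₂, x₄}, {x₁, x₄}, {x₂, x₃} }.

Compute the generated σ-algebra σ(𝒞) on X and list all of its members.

|σ(𝒞)| = 16.  σ(𝒞) = { {}, {x₁}, {x₂}, {x₃}, {x₄}, {x₁, x₂}, {x₁, x₃}, {x₁, x₄}, {x₂, x₃}, {x₂, x₄}, {x₃, x₄}, {x₁, x₂, x₃}, {x₁, x₂, x₄}, {x₁, x₃, x₄}, {x₂, x₃, x₄}, X }

Working:
Take S₀ = 𝒞 ∪ {∅, X} = { {}, {x₁, x₃}, {x₁, x₄}, {x₂, x₃}, {x₁, x₂, x₄}, X }.
Iteration 1: 4 new —
  {x₃}  = {x₁, x₂, x₄}ᶜ
  {x₂, x₄}  = {x₁, x₃}ᶜ
  {x₁, x₂, x₃}  = {x₂, x₃} ∪ {x₁, x₃}
  {x₁, x₃, x₄}  = {x₁, x₄} ∪ {x₁, x₃}
  (now 10)
Iteration 2: +3 →
  {x₂}  = {x₁, x₃, x₄}ᶜ
  {x₄}  = {x₁, x₂, x₃}ᶜ
  {x₂, x₃, x₄}  = {x₃} ∪ {x₂, x₄}
  (now 13)
Iteration 3: +2 →
  {x₁}  = {x₂, x₃, x₄}ᶜ
  {x₃, x₄}  = {x₃} ∪ {x₄}
  (now 15)
Iteration 4: 1 new —
  {x₁, x₂}  = {x₃, x₄}ᶜ
  (now 16)
Iteration 5: stable.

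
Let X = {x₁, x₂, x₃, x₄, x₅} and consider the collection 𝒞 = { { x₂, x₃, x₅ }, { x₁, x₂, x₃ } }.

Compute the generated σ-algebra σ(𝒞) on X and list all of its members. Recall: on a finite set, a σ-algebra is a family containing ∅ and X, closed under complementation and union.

Initial family (4 sets): { {}, { x₁, x₂, x₃ }, { x₂, x₃, x₅ }, X }.
Iteration 1. New:
  { x₁, x₄ }  = { x₂, x₃, x₅ }ᶜ
  { x₄, x₅ }  = { x₁, x₂, x₃ }ᶜ
  { x₁, x₂, x₃, x₅ }  = { x₁, x₂, x₃ } ∪ { x₂, x₃, x₅ }
Iteration 2: 4 new —
  { x₄ }  = { x₁, x₂, x₃, x₅ }ᶜ
  { x₁, x₄, x₅ }  = { x₄, x₅ } ∪ { x₁, x₄ }
  { x₁, x₂, x₃, x₄ }  = { x₁, x₂, x₃ } ∪ { x₁, x₄ }
  { x₂, x₃, x₄, x₅ }  = { x₄, x₅ } ∪ { x₂, x₃, x₅ }
Iteration 3: 3 new —
  { x₁ }  = { x₂, x₃, x₄, x₅ }ᶜ
  { x₅ }  = { x₁, x₂, x₃, x₄ }ᶜ
  { x₂, x₃ }  = { x₁, x₄, x₅ }ᶜ
Iteration 4: +2 →
  { x₁, x₅ }  = { x₅ } ∪ { x₁ }
  { x₂, x₃, x₄ }  = { x₂, x₃ } ∪ { x₄ }
Iteration 5: no new sets; the family is a σ-algebra.

σ(𝒞) = { {}, { x₁ }, { x₄ }, { x₅ }, { x₁, x₄ }, { x₁, x₅ }, { x₂, x₃ }, { x₄, x₅ }, { x₁, x₂, x₃ }, { x₁, x₄, x₅ }, { x₂, x₃, x₄ }, { x₂, x₃, x₅ }, { x₁, x₂, x₃, x₄ }, { x₁, x₂, x₃, x₅ }, { x₂, x₃, x₄, x₅ }, X }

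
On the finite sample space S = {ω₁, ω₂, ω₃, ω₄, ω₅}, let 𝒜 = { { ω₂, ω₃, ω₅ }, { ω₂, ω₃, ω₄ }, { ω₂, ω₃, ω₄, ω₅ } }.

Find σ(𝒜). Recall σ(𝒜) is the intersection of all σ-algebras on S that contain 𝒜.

Answer: σ(𝒜) = { {}, { ω₁ }, { ω₄ }, { ω₅ }, { ω₁, ω₄ }, { ω₁, ω₅ }, { ω₂, ω₃ }, { ω₄, ω₅ }, { ω₁, ω₂, ω₃ }, { ω₁, ω₄, ω₅ }, { ω₂, ω₃, ω₄ }, { ω₂, ω₃, ω₅ }, { ω₁, ω₂, ω₃, ω₄ }, { ω₁, ω₂, ω₃, ω₅ }, { ω₂, ω₃, ω₄, ω₅ }, S }

Working:
Take S₀ = 𝒜 ∪ {∅, S} = { {}, { ω₂, ω₃, ω₄ }, { ω₂, ω₃, ω₅ }, { ω₂, ω₃, ω₄, ω₅ }, S }.
Iteration 1 adds 3:
  { ω₁ }  = { ω₂, ω₃, ω₄, ω₅ }ᶜ
  { ω₁, ω₄ }  = { ω₂, ω₃, ω₅ }ᶜ
  { ω₁, ω₅ }  = { ω₂, ω₃, ω₄ }ᶜ
  [8 total]
Iteration 2: +3 →
  { ω₁, ω₄, ω₅ }  = { ω₁, ω₄ } ∪ { ω₁, ω₅ }
  { ω₁, ω₂, ω₃, ω₄ }  = { ω₁, ω₄ } ∪ { ω₂, ω₃, ω₄ }
  { ω₁, ω₂, ω₃, ω₅ }  = { ω₂, ω₃, ω₅ } ∪ { ω₁ }
  [11 total]
Iteration 3: 3 new —
  { ω₄ }  = { ω₁, ω₂, ω₃, ω₅ }ᶜ
  { ω₅ }  = { ω₁, ω₂, ω₃, ω₄ }ᶜ
  { ω₂, ω₃ }  = { ω₁, ω₄, ω₅ }ᶜ
  [14 total]
Iteration 4 adds 2:
  { ω₄, ω₅ }  = { ω₄ } ∪ { ω₅ }
  { ω₁, ω₂, ω₃ }  = { ω₂, ω₃ } ∪ { ω₁ }
  [16 total]
Iteration 5: already closed under ᶜ and ∪.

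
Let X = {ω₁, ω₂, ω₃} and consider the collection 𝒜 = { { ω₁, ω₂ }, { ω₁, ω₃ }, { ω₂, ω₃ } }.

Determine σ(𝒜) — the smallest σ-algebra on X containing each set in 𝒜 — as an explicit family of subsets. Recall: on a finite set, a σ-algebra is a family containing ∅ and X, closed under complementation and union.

Initial family (5 sets): { ∅, { ω₁, ω₂ }, { ω₁, ω₃ }, { ω₂, ω₃ }, X }.
Iteration 1. New:
  { ω₁ }  = ᶜ of { ω₂, ω₃ }
  { ω₂ }  = ᶜ of { ω₁, ω₃ }
  { ω₃ }  = ᶜ of { ω₁, ω₂ }
  — 8 sets.
Iteration 2 adds nothing — fixpoint reached.

σ(𝒜) = { ∅, { ω₁ }, { ω₂ }, { ω₃ }, { ω₁, ω₂ }, { ω₁, ω₃ }, { ω₂, ω₃ }, X }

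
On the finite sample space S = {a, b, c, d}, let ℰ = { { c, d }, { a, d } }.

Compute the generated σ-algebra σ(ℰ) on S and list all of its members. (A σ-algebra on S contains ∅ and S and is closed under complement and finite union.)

Answer: σ(ℰ) = { ∅, { a }, { b }, { c }, { d }, { a, b }, { a, c }, { a, d }, { b, c }, { b, d }, { c, d }, { a, b, c }, { a, b, d }, { a, c, d }, { b, c, d }, S }

Derivation:
Initial family (4 sets): { ∅, { a, d }, { c, d }, S }.
Step 1 (3 new):
  { a, b }  = complement { c, d }
  { b, c }  = complement { a, d }
  { a, c, d }  = { c, d } ∪ { a, d }
  (now 7)
Step 2 (4 new):
  { b }  = complement { a, c, d }
  { a, b, c }  = { b, c } ∪ { a, b }
  { a, b, d }  = { a, d } ∪ { a, b }
  { b, c, d }  = { c, d } ∪ { b, c }
  (now 11)
Step 3: +3 →
  { a }  = complement { b, c, d }
  { c }  = complement { a, b, d }
  { d }  = complement { a, b, c }
  (now 14)
Step 4 (2 new):
  { a, c }  = { c } ∪ { a }
  { b, d }  = { d } ∪ { b }
  (now 16)
After Step 5 the family is unchanged; done.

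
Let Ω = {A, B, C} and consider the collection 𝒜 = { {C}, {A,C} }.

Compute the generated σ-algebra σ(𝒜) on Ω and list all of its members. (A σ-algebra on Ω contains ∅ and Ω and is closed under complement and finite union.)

σ(𝒜) (8 sets): { {}, {A}, {B}, {C}, {A,B}, {A,C}, {B,C}, Ω }

Check:
Start: 𝒜 ∪ {∅, Ω} = { {}, {C}, {A,C}, Ω }.
Step 1: +2 →
  {B}  = complement {A,C}
  {A,B}  = complement {C}
Step 2. New:
  {B,C}  = {C} ∪ {B}
Step 3. New:
  {A}  = complement {B,C}
Step 4: stable.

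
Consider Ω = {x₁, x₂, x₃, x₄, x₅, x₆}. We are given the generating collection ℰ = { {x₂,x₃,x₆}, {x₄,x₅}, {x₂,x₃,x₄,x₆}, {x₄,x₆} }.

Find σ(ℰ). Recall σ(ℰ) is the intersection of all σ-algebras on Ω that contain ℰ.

σ(ℰ) (32 sets): { {}, {x₁}, {x₄}, {x₅}, {x₆}, {x₁,x₄}, {x₁,x₅}, {x₁,x₆}, {x₂,x₃}, {x₄,x₅}, {x₄,x₆}, {x₅,x₆}, {x₁,x₂,x₃}, {x₁,x₄,x₅}, {x₁,x₄,x₆}, {x₁,x₅,x₆}, {x₂,x₃,x₄}, {x₂,x₃,x₅}, {x₂,x₃,x₆}, {x₄,x₅,x₆}, {x₁,x₂,x₃,x₄}, {x₁,x₂,x₃,x₅}, {x₁,x₂,x₃,x₆}, {x₁,x₄,x₅,x₆}, {x₂,x₃,x₄,x₅}, {x₂,x₃,x₄,x₆}, {x₂,x₃,x₅,x₆}, {x₁,x₂,x₃,x₄,x₅}, {x₁,x₂,x₃,x₄,x₆}, {x₁,x₂,x₃,x₅,x₆}, {x₂,x₃,x₄,x₅,x₆}, Ω }

Working:
Initial family (6 sets): { {}, {x₄,x₅}, {x₄,x₆}, {x₂,x₃,x₆}, {x₂,x₃,x₄,x₆}, Ω }.
Iteration 1. New:
  {x₁,x₅}  = complement {x₂,x₃,x₄,x₆}
  {x₁,x₄,x₅}  = complement {x₂,x₃,x₆}
  {x₄,x₅,x₆}  = {x₄,x₅} ∪ {x₄,x₆}
  {x₁,x₂,x₃,x₅}  = complement {x₄,x₆}
  {x₁,x₂,x₃,x₆}  = complement {x₄,x₅}
  {x₂,x₃,x₄,x₅,x₆}  = {x₄,x₅} ∪ {x₂,x₃,x₄,x₆}
  [12 total]
Iteration 2: 6 new —
  {x₁}  = complement {x₂,x₃,x₄,x₅,x₆}
  {x₁,x₂,x₃}  = complement {x₄,x₅,x₆}
  {x₁,x₄,x₅,x₆}  = {x₁,x₄,x₅} ∪ {x₄,x₆}
  {x₁,x₂,x₃,x₄,x₅}  = {x₁,x₄,x₅} ∪ {x₁,x₂,x₃,x₅}
  {x₁,x₂,x₃,x₄,x₆}  = {x₁,x₂,x₃,x₆} ∪ {x₂,x₃,x₄,x₆}
  {x₁,x₂,x₃,x₅,x₆}  = {x₂,x₃,x₆} ∪ {x₁,x₅}
  [18 total]
Iteration 3: 5 new —
  {x₄}  = complement {x₁,x₂,x₃,x₅,x₆}
  {x₅}  = complement {x₁,x₂,x₃,x₄,x₆}
  {x₆}  = complement {x₁,x₂,x₃,x₄,x₅}
  {x₂,x₃}  = complement {x₁,x₄,x₅,x₆}
  {x₁,x₄,x₆}  = {x₄,x₆} ∪ {x₁}
  [23 total]
Iteration 4: 9 new —
  {x₁,x₄}  = {x₁} ∪ {x₄}
  {x₁,x₆}  = {x₁} ∪ {x₆}
  {x₅,x₆}  = {x₆} ∪ {x₅}
  {x₁,x₅,x₆}  = {x₆} ∪ {x₁,x₅}
  {x₂,x₃,x₄}  = {x₂,x₃} ∪ {x₄}
  {x₂,x₃,x₅}  = complement {x₁,x₄,x₆}
  {x₁,x₂,x₃,x₄}  = {x₁,x₂,x₃} ∪ {x₄}
  {x₂,x₃,x₄,x₅}  = {x₄,x₅} ∪ {x₂,x₃}
  {x₂,x₃,x₅,x₆}  = {x₂,x₃,x₆} ∪ {x₅}
  [32 total]
Iteration 5 adds nothing — fixpoint reached.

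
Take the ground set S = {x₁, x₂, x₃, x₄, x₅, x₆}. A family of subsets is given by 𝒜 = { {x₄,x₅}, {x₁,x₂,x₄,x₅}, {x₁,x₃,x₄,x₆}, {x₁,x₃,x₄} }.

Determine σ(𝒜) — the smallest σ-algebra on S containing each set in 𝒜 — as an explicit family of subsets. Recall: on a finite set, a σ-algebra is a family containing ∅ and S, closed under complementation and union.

σ(𝒜) (64 sets): { {}, {x₁}, {x₂}, {x₃}, {x₄}, {x₅}, {x₆}, {x₁,x₂}, {x₁,x₃}, {x₁,x₄}, {x₁,x₅}, {x₁,x₆}, {x₂,x₃}, {x₂,x₄}, {x₂,x₅}, {x₂,x₆}, {x₃,x₄}, {x₃,x₅}, {x₃,x₆}, {x₄,x₅}, {x₄,x₆}, {x₅,x₆}, {x₁,x₂,x₃}, {x₁,x₂,x₄}, {x₁,x₂,x₅}, {x₁,x₂,x₆}, {x₁,x₃,x₄}, {x₁,x₃,x₅}, {x₁,x₃,x₆}, {x₁,x₄,x₅}, {x₁,x₄,x₆}, {x₁,x₅,x₆}, {x₂,x₃,x₄}, {x₂,x₃,x₅}, {x₂,x₃,x₆}, {x₂,x₄,x₅}, {x₂,x₄,x₆}, {x₂,x₅,x₆}, {x₃,x₄,x₅}, {x₃,x₄,x₆}, {x₃,x₅,x₆}, {x₄,x₅,x₆}, {x₁,x₂,x₃,x₄}, {x₁,x₂,x₃,x₅}, {x₁,x₂,x₃,x₆}, {x₁,x₂,x₄,x₅}, {x₁,x₂,x₄,x₆}, {x₁,x₂,x₅,x₆}, {x₁,x₃,x₄,x₅}, {x₁,x₃,x₄,x₆}, {x₁,x₃,x₅,x₆}, {x₁,x₄,x₅,x₆}, {x₂,x₃,x₄,x₅}, {x₂,x₃,x₄,x₆}, {x₂,x₃,x₅,x₆}, {x₂,x₄,x₅,x₆}, {x₃,x₄,x₅,x₆}, {x₁,x₂,x₃,x₄,x₅}, {x₁,x₂,x₃,x₄,x₆}, {x₁,x₂,x₃,x₅,x₆}, {x₁,x₂,x₄,x₅,x₆}, {x₁,x₃,x₄,x₅,x₆}, {x₂,x₃,x₄,x₅,x₆}, S }

Working:
Begin from { {}, {x₄,x₅}, {x₁,x₃,x₄}, {x₁,x₂,x₄,x₅}, {x₁,x₃,x₄,x₆}, S } (that is, 𝒜 plus ∅ and S).
Iteration 1 adds 7:
  {x₂,x₅}  = ᶜ of {x₁,x₃,x₄,x₆}
  {x₃,x₆}  = ᶜ of {x₁,x₂,x₄,x₅}
  {x₂,x₅,x₆}  = ᶜ of {x₁,x₃,x₄}
  {x₁,x₂,x₃,x₆}  = ᶜ of {x₄,x₅}
  {x₁,x₃,x₄,x₅}  = {x₄,x₅} ∪ {x₁,x₃,x₄}
  {x₁,x₂,x₃,x₄,x₅}  = {x₁,x₃,x₄} ∪ {x₁,x₂,x₄,x₅}
  {x₁,x₃,x₄,x₅,x₆}  = {x₄,x₅} ∪ {x₁,x₃,x₄,x₆}
  |family| = 13
Iteration 2 adds 10:
  {x₂}  = ᶜ of {x₁,x₃,x₄,x₅,x₆}
  {x₆}  = ᶜ of {x₁,x₂,x₃,x₄,x₅}
  {x₂,x₆}  = ᶜ of {x₁,x₃,x₄,x₅}
  {x₂,x₄,x₅}  = {x₂,x₅} ∪ {x₄,x₅}
  {x₂,x₃,x₅,x₆}  = {x₂,x₅} ∪ {x₃,x₆}
  {x₂,x₄,x₅,x₆}  = {x₂,x₅,x₆} ∪ {x₄,x₅}
  {x₃,x₄,x₅,x₆}  = {x₄,x₅} ∪ {x₃,x₆}
  {x₁,x₂,x₃,x₄,x₆}  = {x₁,x₂,x₃,x₆} ∪ {x₁,x₃,x₄}
  {x₁,x₂,x₃,x₅,x₆}  = {x₂,x₅} ∪ {x₁,x₂,x₃,x₆}
  {x₁,x₂,x₄,x₅,x₆}  = {x₂,x₅,x₆} ∪ {x₁,x₂,x₄,x₅}
  |family| = 23
Iteration 3. New:
  {x₃}  = ᶜ of {x₁,x₂,x₄,x₅,x₆}
  {x₄}  = ᶜ of {x₁,x₂,x₃,x₅,x₆}
  {x₅}  = ᶜ of {x₁,x₂,x₃,x₄,x₆}
  {x₁,x₂}  = ᶜ of {x₃,x₄,x₅,x₆}
  {x₁,x₃}  = ᶜ of {x₂,x₄,x₅,x₆}
  {x₁,x₄}  = ᶜ of {x₂,x₃,x₅,x₆}
  {x₁,x₃,x₆}  = ᶜ of {x₂,x₄,x₅}
  {x₂,x₃,x₆}  = {x₂} ∪ {x₃,x₆}
  {x₄,x₅,x₆}  = {x₄,x₅} ∪ {x₆}
  {x₁,x₂,x₃,x₄}  = {x₂} ∪ {x₁,x₃,x₄}
  {x₂,x₃,x₄,x₅,x₆}  = {x₂,x₅} ∪ {x₃,x₄,x₅,x₆}
  |family| = 34
Iteration 4. New:
  {x₁}  = ᶜ of {x₂,x₃,x₄,x₅,x₆}
  {x₂,x₃}  = {x₂} ∪ {x₃}
  {x₂,x₄}  = {x₂} ∪ {x₄}
  {x₃,x₄}  = {x₃} ∪ {x₄}
  {x₃,x₅}  = {x₅} ∪ {x₃}
  {x₄,x₆}  = {x₆} ∪ {x₄}
  {x₅,x₆}  = ᶜ of {x₁,x₂,x₃,x₄}
  {x₁,x₂,x₃}  = ᶜ of {x₄,x₅,x₆}
  {x₁,x₂,x₄}  = {x₁,x₂} ∪ {x₁,x₄}
  {x₁,x₂,x₅}  = {x₂,x₅} ∪ {x₁,x₂}
  {x₁,x₂,x₆}  = {x₁,x₂} ∪ {x₂,x₆}
  {x₁,x₃,x₅}  = {x₅} ∪ {x₁,x₃}
  {x₁,x₄,x₅}  = ᶜ of {x₂,x₃,x₆}
  {x₁,x₄,x₆}  = {x₆} ∪ {x₁,x₄}
  {x₂,x₃,x₅}  = {x₂,x₅} ∪ {x₃}
  {x₂,x₄,x₆}  = {x₂,x₆} ∪ {x₄}
  {x₃,x₄,x₅}  = {x₄,x₅} ∪ {x₃}
  {x₃,x₄,x₆}  = {x₃,x₆} ∪ {x₄}
  {x₃,x₅,x₆}  = {x₅} ∪ {x₃,x₆}
  {x₁,x₂,x₃,x₅}  = {x₂,x₅} ∪ {x₁,x₃}
  {x₁,x₂,x₄,x₆}  = {x₂,x₆} ∪ {x₁,x₄}
  {x₁,x₂,x₅,x₆}  = {x₁,x₂} ∪ {x₂,x₅,x₆}
  {x₁,x₃,x₅,x₆}  = {x₁,x₃,x₆} ∪ {x₅}
  {x₁,x₄,x₅,x₆}  = {x₁,x₄} ∪ {x₄,x₅,x₆}
  {x₂,x₃,x₄,x₅}  = {x₃} ∪ {x₂,x₄,x₅}
  {x₂,x₃,x₄,x₆}  = {x₂,x₃,x₆} ∪ {x₄}
  |family| = 60
Iteration 5. New:
  {x₁,x₅}  = ᶜ of {x₂,x₃,x₄,x₆}
  {x₁,x₆}  = ᶜ of {x₂,x₃,x₄,x₅}
  {x₁,x₅,x₆}  = {x₅,x₆} ∪ {x₁}
  {x₂,x₃,x₄}  = {x₃,x₄} ∪ {x₂}
  |family| = 64
After Iteration 6 the family is unchanged; done.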